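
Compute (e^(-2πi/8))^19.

Since ω_8^8 = 1, powers reduce modulo 8.
19 mod 8 = 3
So ω_8^19 = ω_8^3 = e^(-2πi·3/8)

ω_8^19 = ω_8^3 = -0.7071-0.7071i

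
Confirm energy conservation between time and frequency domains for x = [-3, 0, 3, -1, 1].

Time domain:
Σ|x[n]|² = |-3|² + |0|² + |3|² + |-1|² + |1|² = 20.0000

Frequency domain:
(1/5)Σ|X[k]|² = (1/5)(|0|² + |-4.3090-1.4001i|² + |-3.1910+4.3920i|² + |-3.1910-4.3920i|² + |-4.3090+1.4001i|²) = (1/5)·100.0000 = 20.0000

Both sides agree, confirming Parseval's theorem.

Σ|x[n]|² = (1/N)Σ|X[k]|² = 20.0000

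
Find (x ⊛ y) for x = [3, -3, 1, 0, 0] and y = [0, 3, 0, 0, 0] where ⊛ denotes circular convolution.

(x ⊛ y)[n] = Σ(m=0 to 4) x[m] · y[(n-m) mod 5]

Computing each output sample:
(x ⊛ y)[0] = 0
(x ⊛ y)[1] = 9
(x ⊛ y)[2] = -9
(x ⊛ y)[3] = 3
(x ⊛ y)[4] = 0

x ⊛ y = [0, 9, -9, 3, 0]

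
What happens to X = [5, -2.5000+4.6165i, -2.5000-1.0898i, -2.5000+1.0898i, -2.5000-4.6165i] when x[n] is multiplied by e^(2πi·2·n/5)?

Modulation property: DFT(ω_5^(-2n)·x[n]) = X[(k-2) mod 5], so circularly shift X by 2 positions.

X[k-2] = [-2.5000+1.0898i, -2.5000-4.6165i, 5, -2.5000+4.6165i, -2.5000-1.0898i]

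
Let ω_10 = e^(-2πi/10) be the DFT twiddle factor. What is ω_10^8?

ω_10^8 = e^(-2πi·8/10)
= cos(-2π·8/10) + i·sin(-2π·8/10)
= cos(-16π/10) + i·sin(-16π/10)

ω_10^8 = cos(-16π/10) + i·sin(-16π/10) = 0.3090+0.9511i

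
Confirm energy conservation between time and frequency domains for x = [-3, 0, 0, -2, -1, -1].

Time domain:
Σ|x[n]|² = |-3|² + |0|² + |0|² + |-2|² + |-1|² + |-1|² = 15.0000

Frequency domain:
(1/6)Σ|X[k]|² = (1/6)(|-7|² + |-1.0000-1.7321i|² + |-4|² + |-1|² + |-4|² + |-1.0000+1.7321i|²) = (1/6)·90.0000 = 15.0000

Both sides agree, confirming Parseval's theorem.

Σ|x[n]|² = (1/N)Σ|X[k]|² = 15.0000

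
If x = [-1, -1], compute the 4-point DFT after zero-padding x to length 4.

Original 2-point DFT: [-2, 0]
Zero-padded 4-point DFT provides frequency interpolation.

DFT_4([x, 0, ...]) = [-2, -1+1i, 0, -1-1i]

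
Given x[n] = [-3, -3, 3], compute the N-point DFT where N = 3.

X[k] = Σ(n=0 to 2) x[n] · ω_3^(nk)
where ω_3 = e^(-2πi/3)

Computing each X[k]:
X[0] = -3
X[1] = -3.0000+5.1962i
X[2] = -3.0000-5.1962i

X = [-3, -3.0000+5.1962i, -3.0000-5.1962i]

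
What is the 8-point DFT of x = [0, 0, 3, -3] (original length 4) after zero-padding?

Original 4-point DFT: [0, -3-3i, 6, -3+3i]
Zero-padded 8-point DFT provides frequency interpolation.

DFT_8([x, 0, ...]) = [0, 2.1213-0.8787i, -3-3i, -2.1213+5.1213i, 6, -2.1213-5.1213i, -3+3i, 2.1213+0.8787i]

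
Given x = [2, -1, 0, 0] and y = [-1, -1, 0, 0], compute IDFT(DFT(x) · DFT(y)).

(x ⊛ y)[n] = Σ(m=0 to 3) x[m] · y[(n-m) mod 4]

Computing each output sample:
(x ⊛ y)[0] = -2
(x ⊛ y)[1] = -1
(x ⊛ y)[2] = 1
(x ⊛ y)[3] = 0

x ⊛ y = [-2, -1, 1, 0]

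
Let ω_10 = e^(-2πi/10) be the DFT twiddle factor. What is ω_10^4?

ω_10^4 = e^(-2πi·4/10)
= cos(-2π·4/10) + i·sin(-2π·4/10)
= cos(-8π/10) + i·sin(-8π/10)

ω_10^4 = cos(-8π/10) + i·sin(-8π/10) = -0.8090-0.5878i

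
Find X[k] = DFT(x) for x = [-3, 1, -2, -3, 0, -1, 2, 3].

X[k] = Σ(n=0 to 7) x[n] · ω_8^(nk)
where ω_8 = e^(-2πi/8)

Computing each X[k]:
X[0] = -3
X[1] = 2.6569+6.8284i
X[2] = -3
X[3] = -8.6569-1.1716i
X[4] = -3
X[5] = -8.6569+1.1716i
X[6] = -3
X[7] = 2.6569-6.8284i

X = [-3, 2.6569+6.8284i, -3, -8.6569-1.1716i, -3, -8.6569+1.1716i, -3, 2.6569-6.8284i]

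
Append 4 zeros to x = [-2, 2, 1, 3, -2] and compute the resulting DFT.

Original 5-point DFT: [2, -5.2361-2.6287i, -0.7639-4.2533i, -0.7639+4.2533i, -5.2361+2.6287i]
Zero-padded 9-point DFT provides frequency interpolation.

DFT_9([x, 0, ...]) = [2, 0.0851-4.1844i, -5.6245-0.9991i, 0.5000+0.8660i, -4.9606-4.6089i, -4.9606+4.6089i, 0.5000-0.8660i, -5.6245+0.9991i, 0.0851+4.1844i]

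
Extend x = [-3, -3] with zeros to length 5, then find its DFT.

Original 2-point DFT: [-6, 0]
Zero-padded 5-point DFT provides frequency interpolation.

DFT_5([x, 0, ...]) = [-6, -3.9271+2.8532i, -0.5729+1.7634i, -0.5729-1.7634i, -3.9271-2.8532i]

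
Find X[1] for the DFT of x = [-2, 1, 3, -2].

X[1] = Σ(n=0 to 3) x[n] · ω_4^(1n) where ω_4 = e^(-2πi/4)
= (-2)·ω_4^0 + (1)·ω_4^1 + (3)·ω_4^2 + (-2)·ω_4^3

X[1] = -5-3i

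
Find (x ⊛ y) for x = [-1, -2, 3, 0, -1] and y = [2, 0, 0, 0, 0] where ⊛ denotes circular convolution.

(x ⊛ y)[n] = Σ(m=0 to 4) x[m] · y[(n-m) mod 5]

Computing each output sample:
(x ⊛ y)[0] = -2
(x ⊛ y)[1] = -4
(x ⊛ y)[2] = 6
(x ⊛ y)[3] = 0
(x ⊛ y)[4] = -2

x ⊛ y = [-2, -4, 6, 0, -2]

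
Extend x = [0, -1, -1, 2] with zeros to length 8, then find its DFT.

Original 4-point DFT: [0, 1+3i, -2, 1-3i]
Zero-padded 8-point DFT provides frequency interpolation.

DFT_8([x, 0, ...]) = [0, -2.1213+0.2929i, 1+3i, 2.1213-1.7071i, -2, 2.1213+1.7071i, 1-3i, -2.1213-0.2929i]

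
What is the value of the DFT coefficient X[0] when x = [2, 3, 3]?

X[0] = Σ(n=0 to 2) x[n] · ω_3^0 = Σ x[n]
= (2) + (3) + (3)

X[0] = 8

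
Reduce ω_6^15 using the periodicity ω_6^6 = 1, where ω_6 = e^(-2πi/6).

Since ω_6^6 = 1, powers reduce modulo 6.
15 mod 6 = 3
So ω_6^15 = ω_6^3 = e^(-2πi·3/6)

ω_6^15 = ω_6^3 = -1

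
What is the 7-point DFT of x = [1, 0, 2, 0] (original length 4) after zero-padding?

Original 4-point DFT: [3, -1, 3, -1]
Zero-padded 7-point DFT provides frequency interpolation.

DFT_7([x, 0, ...]) = [3, 0.5550-1.9499i, -0.8019+0.8678i, 2.2470+1.5637i, 2.2470-1.5637i, -0.8019-0.8678i, 0.5550+1.9499i]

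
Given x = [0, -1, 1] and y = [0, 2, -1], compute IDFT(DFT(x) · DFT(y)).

(x ⊛ y)[n] = Σ(m=0 to 2) x[m] · y[(n-m) mod 3]

Computing each output sample:
(x ⊛ y)[0] = 3
(x ⊛ y)[1] = -1
(x ⊛ y)[2] = -2

x ⊛ y = [3, -1, -2]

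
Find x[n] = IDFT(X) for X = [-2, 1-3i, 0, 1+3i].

x[n] = (1/4) Σ(k=0 to 3) X[k] · e^(2πikn/4)

Computing each x[n]:
x[0] = 0
x[1] = 1
x[2] = -1
x[3] = -2

x = [0, 1, -1, -2]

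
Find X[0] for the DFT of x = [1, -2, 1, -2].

X[0] = Σ(n=0 to 3) x[n] · ω_4^0 = Σ x[n]
= (1) + (-2) + (1) + (-2)

X[0] = -2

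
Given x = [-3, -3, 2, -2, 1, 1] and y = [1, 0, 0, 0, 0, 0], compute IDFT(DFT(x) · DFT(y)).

(x ⊛ y)[n] = Σ(m=0 to 5) x[m] · y[(n-m) mod 6]

Computing each output sample:
(x ⊛ y)[0] = -3
(x ⊛ y)[1] = -3
(x ⊛ y)[2] = 2
(x ⊛ y)[3] = -2
(x ⊛ y)[4] = 1
(x ⊛ y)[5] = 1

x ⊛ y = [-3, -3, 2, -2, 1, 1]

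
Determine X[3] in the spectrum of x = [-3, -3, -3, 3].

X[3] = Σ(n=0 to 3) x[n] · ω_4^(3n) where ω_4 = e^(-2πi/4)
= (-3)·ω_4^0 + (-3)·ω_4^3 + (-3)·ω_4^6 + (3)·ω_4^9

X[3] = -6i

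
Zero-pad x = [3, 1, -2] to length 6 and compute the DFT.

Original 3-point DFT: [2, 3.5000-2.5981i, 3.5000+2.5981i]
Zero-padded 6-point DFT provides frequency interpolation.

DFT_6([x, 0, ...]) = [2, 4.5000+0.8660i, 3.5000-2.5981i, 0, 3.5000+2.5981i, 4.5000-0.8660i]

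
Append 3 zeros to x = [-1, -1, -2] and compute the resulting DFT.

Original 3-point DFT: [-4, 0.5000-0.8660i, 0.5000+0.8660i]
Zero-padded 6-point DFT provides frequency interpolation.

DFT_6([x, 0, ...]) = [-4, -0.5000+2.5981i, 0.5000-0.8660i, -2, 0.5000+0.8660i, -0.5000-2.5981i]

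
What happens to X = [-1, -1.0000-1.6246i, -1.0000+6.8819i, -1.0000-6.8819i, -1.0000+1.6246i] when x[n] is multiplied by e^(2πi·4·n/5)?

Modulation property: DFT(ω_5^(-4n)·x[n]) = X[(k-4) mod 5], so circularly shift X by 4 positions.

X[k-4] = [-1.0000-1.6246i, -1.0000+6.8819i, -1.0000-6.8819i, -1.0000+1.6246i, -1]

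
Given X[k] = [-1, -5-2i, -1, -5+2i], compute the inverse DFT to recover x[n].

x[n] = (1/4) Σ(k=0 to 3) X[k] · e^(2πikn/4)

Computing each x[n]:
x[0] = -3
x[1] = 1
x[2] = 2
x[3] = -1

x = [-3, 1, 2, -1]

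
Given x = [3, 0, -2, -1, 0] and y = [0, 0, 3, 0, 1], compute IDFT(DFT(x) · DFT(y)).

(x ⊛ y)[n] = Σ(m=0 to 4) x[m] · y[(n-m) mod 5]

Computing each output sample:
(x ⊛ y)[0] = -3
(x ⊛ y)[1] = -2
(x ⊛ y)[2] = 8
(x ⊛ y)[3] = 0
(x ⊛ y)[4] = -3

x ⊛ y = [-3, -2, 8, 0, -3]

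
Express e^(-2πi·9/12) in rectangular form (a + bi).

ω_12^9 = e^(-2πi·9/12)
= cos(-2π·9/12) + i·sin(-2π·9/12)
= cos(-18π/12) + i·sin(-18π/12)

ω_12^9 = cos(-18π/12) + i·sin(-18π/12) = 1i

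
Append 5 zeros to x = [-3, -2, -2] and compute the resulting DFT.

Original 3-point DFT: [-7, -1, -1]
Zero-padded 8-point DFT provides frequency interpolation.

DFT_8([x, 0, ...]) = [-7, -4.4142+3.4142i, -1+2i, -1.5858-0.5858i, -3, -1.5858+0.5858i, -1-2i, -4.4142-3.4142i]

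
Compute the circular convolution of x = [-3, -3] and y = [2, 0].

(x ⊛ y)[n] = Σ(m=0 to 1) x[m] · y[(n-m) mod 2]

Computing each output sample:
(x ⊛ y)[0] = -6
(x ⊛ y)[1] = -6

x ⊛ y = [-6, -6]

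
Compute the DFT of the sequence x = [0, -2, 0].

X[k] = Σ(n=0 to 2) x[n] · ω_3^(nk)
where ω_3 = e^(-2πi/3)

Computing each X[k]:
X[0] = -2
X[1] = 1.0000+1.7321i
X[2] = 1.0000-1.7321i

X = [-2, 1.0000+1.7321i, 1.0000-1.7321i]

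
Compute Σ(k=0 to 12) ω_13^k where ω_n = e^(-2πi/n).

Sum of all nth roots of unity equals 0 for n > 1 (geometric series with r ≠ 1).

0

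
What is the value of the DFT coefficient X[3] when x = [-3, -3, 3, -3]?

X[3] = Σ(n=0 to 3) x[n] · ω_4^(3n) where ω_4 = e^(-2πi/4)
= (-3)·ω_4^0 + (-3)·ω_4^3 + (3)·ω_4^6 + (-3)·ω_4^9

X[3] = -6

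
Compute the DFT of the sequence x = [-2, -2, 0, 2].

X[k] = Σ(n=0 to 3) x[n] · ω_4^(nk)
where ω_4 = e^(-2πi/4)

Computing each X[k]:
X[0] = -2
X[1] = -2+4i
X[2] = -2
X[3] = -2-4i

X = [-2, -2+4i, -2, -2-4i]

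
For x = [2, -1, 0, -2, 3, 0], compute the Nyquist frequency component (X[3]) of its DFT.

X[3] = Σ(n=0 to 5) x[n] · ω_6^(3n) where ω_6 = e^(-2πi/6)
= (2)·ω_6^0 + (-1)·ω_6^3 + (0)·ω_6^6 + (-2)·ω_6^9 + (3)·ω_6^12 + (0)·ω_6^15

X[3] = 8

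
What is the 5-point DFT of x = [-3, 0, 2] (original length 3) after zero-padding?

Original 3-point DFT: [-1, -4.0000+1.7321i, -4.0000-1.7321i]
Zero-padded 5-point DFT provides frequency interpolation.

DFT_5([x, 0, ...]) = [-1, -4.6180-1.1756i, -2.3820+1.9021i, -2.3820-1.9021i, -4.6180+1.1756i]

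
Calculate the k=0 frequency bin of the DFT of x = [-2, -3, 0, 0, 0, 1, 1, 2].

X[0] = Σ(n=0 to 7) x[n] · ω_8^0 = Σ x[n]
= (-2) + (-3) + (0) + (0) + (0) + (1) + (1) + (2)

X[0] = -1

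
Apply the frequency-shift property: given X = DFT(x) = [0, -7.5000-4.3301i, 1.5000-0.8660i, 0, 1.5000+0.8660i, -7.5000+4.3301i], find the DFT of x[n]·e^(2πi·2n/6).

Modulation property: DFT(ω_6^(-2n)·x[n]) = X[(k-2) mod 6], so circularly shift X by 2 positions.

X[k-2] = [1.5000+0.8660i, -7.5000+4.3301i, 0, -7.5000-4.3301i, 1.5000-0.8660i, 0]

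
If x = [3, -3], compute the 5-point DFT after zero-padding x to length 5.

Original 2-point DFT: [0, 6]
Zero-padded 5-point DFT provides frequency interpolation.

DFT_5([x, 0, ...]) = [0, 2.0729+2.8532i, 5.4271+1.7634i, 5.4271-1.7634i, 2.0729-2.8532i]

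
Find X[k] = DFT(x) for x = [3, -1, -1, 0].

X[k] = Σ(n=0 to 3) x[n] · ω_4^(nk)
where ω_4 = e^(-2πi/4)

Computing each X[k]:
X[0] = 1
X[1] = 4+1i
X[2] = 3
X[3] = 4-1i

X = [1, 4+1i, 3, 4-1i]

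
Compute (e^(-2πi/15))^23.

Since ω_15^15 = 1, powers reduce modulo 15.
23 mod 15 = 8
So ω_15^23 = ω_15^8 = e^(-2πi·8/15)

ω_15^23 = ω_15^8 = -0.9781+0.2079i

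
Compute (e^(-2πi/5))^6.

Since ω_5^5 = 1, powers reduce modulo 5.
6 mod 5 = 1
So ω_5^6 = ω_5^1 = e^(-2πi·1/5)

ω_5^6 = ω_5^1 = 0.3090-0.9511i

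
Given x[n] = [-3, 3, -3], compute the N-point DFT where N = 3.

X[k] = Σ(n=0 to 2) x[n] · ω_3^(nk)
where ω_3 = e^(-2πi/3)

Computing each X[k]:
X[0] = -3
X[1] = -3.0000-5.1962i
X[2] = -3.0000+5.1962i

X = [-3, -3.0000-5.1962i, -3.0000+5.1962i]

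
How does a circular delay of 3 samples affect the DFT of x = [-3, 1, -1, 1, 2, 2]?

Time shift by 3: X_shifted[k] = ω_6^(3k) · X[k]
Shifted x = [1, 2, 2, -3, 1, -1]

DFT(x[n-3]) = [2, 3.0000-3.4641i, -4.0000-1.7321i, 6, -4.0000+1.7321i, 3.0000+3.4641i]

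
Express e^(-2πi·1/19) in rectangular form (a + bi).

ω_19^1 = e^(-2πi·1/19)
= cos(-2π·1/19) + i·sin(-2π·1/19)
= cos(-2π/19) + i·sin(-2π/19)

ω_19^1 = cos(-2π/19) + i·sin(-2π/19) = 0.9458-0.3247i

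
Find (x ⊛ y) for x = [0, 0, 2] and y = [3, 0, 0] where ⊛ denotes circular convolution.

(x ⊛ y)[n] = Σ(m=0 to 2) x[m] · y[(n-m) mod 3]

Computing each output sample:
(x ⊛ y)[0] = 0
(x ⊛ y)[1] = 0
(x ⊛ y)[2] = 6

x ⊛ y = [0, 0, 6]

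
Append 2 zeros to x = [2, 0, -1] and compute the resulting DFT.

Original 3-point DFT: [1, 2.5000-0.8660i, 2.5000+0.8660i]
Zero-padded 5-point DFT provides frequency interpolation.

DFT_5([x, 0, ...]) = [1, 2.8090+0.5878i, 1.6910-0.9511i, 1.6910+0.9511i, 2.8090-0.5878i]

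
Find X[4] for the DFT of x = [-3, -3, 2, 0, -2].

X[4] = Σ(n=0 to 4) x[n] · ω_5^(4n) where ω_5 = e^(-2πi/5)
= (-3)·ω_5^0 + (-3)·ω_5^4 + (2)·ω_5^8 + (0)·ω_5^12 + (-2)·ω_5^16

X[4] = -6.1631+0.2245i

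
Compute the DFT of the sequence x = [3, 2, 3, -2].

X[k] = Σ(n=0 to 3) x[n] · ω_4^(nk)
where ω_4 = e^(-2πi/4)

Computing each X[k]:
X[0] = 6
X[1] = -4i
X[2] = 6
X[3] = 4i

X = [6, -4i, 6, 4i]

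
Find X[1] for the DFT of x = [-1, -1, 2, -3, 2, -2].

X[1] = Σ(n=0 to 5) x[n] · ω_6^(1n) where ω_6 = e^(-2πi/6)
= (-1)·ω_6^0 + (-1)·ω_6^1 + (2)·ω_6^2 + (-3)·ω_6^3 + (2)·ω_6^4 + (-2)·ω_6^5

X[1] = -1.5000-0.8660i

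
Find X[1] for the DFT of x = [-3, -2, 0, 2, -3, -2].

X[1] = Σ(n=0 to 5) x[n] · ω_6^(1n) where ω_6 = e^(-2πi/6)
= (-3)·ω_6^0 + (-2)·ω_6^1 + (0)·ω_6^2 + (2)·ω_6^3 + (-3)·ω_6^4 + (-2)·ω_6^5

X[1] = -5.5000-2.5981i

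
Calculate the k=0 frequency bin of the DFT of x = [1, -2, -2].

X[0] = Σ(n=0 to 2) x[n] · ω_3^0 = Σ x[n]
= (1) + (-2) + (-2)

X[0] = -3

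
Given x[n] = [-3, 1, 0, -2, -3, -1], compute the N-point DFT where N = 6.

X[k] = Σ(n=0 to 5) x[n] · ω_6^(nk)
where ω_6 = e^(-2πi/6)

Computing each X[k]:
X[0] = -8
X[1] = 0.5000-4.3301i
X[2] = -3.5000+0.8660i
X[3] = -4
X[4] = -3.5000-0.8660i
X[5] = 0.5000+4.3301i

X = [-8, 0.5000-4.3301i, -3.5000+0.8660i, -4, -3.5000-0.8660i, 0.5000+4.3301i]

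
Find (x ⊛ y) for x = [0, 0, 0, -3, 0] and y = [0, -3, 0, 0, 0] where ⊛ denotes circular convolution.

(x ⊛ y)[n] = Σ(m=0 to 4) x[m] · y[(n-m) mod 5]

Computing each output sample:
(x ⊛ y)[0] = 0
(x ⊛ y)[1] = 0
(x ⊛ y)[2] = 0
(x ⊛ y)[3] = 0
(x ⊛ y)[4] = 9

x ⊛ y = [0, 0, 0, 0, 9]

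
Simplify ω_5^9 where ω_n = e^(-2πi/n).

Since ω_5^5 = 1, powers reduce modulo 5.
9 mod 5 = 4
So ω_5^9 = ω_5^4 = e^(-2πi·4/5)

ω_5^9 = ω_5^4 = 0.3090+0.9511i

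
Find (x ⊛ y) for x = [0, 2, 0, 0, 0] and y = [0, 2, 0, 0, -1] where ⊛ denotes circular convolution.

(x ⊛ y)[n] = Σ(m=0 to 4) x[m] · y[(n-m) mod 5]

Computing each output sample:
(x ⊛ y)[0] = -2
(x ⊛ y)[1] = 0
(x ⊛ y)[2] = 4
(x ⊛ y)[3] = 0
(x ⊛ y)[4] = 0

x ⊛ y = [-2, 0, 4, 0, 0]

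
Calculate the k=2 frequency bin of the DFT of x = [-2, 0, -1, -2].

X[2] = Σ(n=0 to 3) x[n] · ω_4^(2n) where ω_4 = e^(-2πi/4)
= (-2)·ω_4^0 + (0)·ω_4^2 + (-1)·ω_4^4 + (-2)·ω_4^6

X[2] = -1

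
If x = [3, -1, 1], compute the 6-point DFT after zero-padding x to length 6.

Original 3-point DFT: [3, 3.0000+1.7321i, 3.0000-1.7321i]
Zero-padded 6-point DFT provides frequency interpolation.

DFT_6([x, 0, ...]) = [3, 2, 3.0000+1.7321i, 5, 3.0000-1.7321i, 2]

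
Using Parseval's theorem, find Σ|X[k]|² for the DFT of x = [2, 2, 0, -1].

Parseval: Σ|x[n]|² = (1/N)Σ|X[k]|², so Σ|X[k]|² = N·Σ|x[n]|² = 4·9.0000

Σ|X[k]|² = N·Σ|x[n]|² = 4·9.0000 = 36.0000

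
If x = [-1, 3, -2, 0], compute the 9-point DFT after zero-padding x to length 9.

Original 4-point DFT: [0, 1-3i, -6, 1+3i]
Zero-padded 9-point DFT provides frequency interpolation.

DFT_9([x, 0, ...]) = [0, 0.9508+0.0413i, 1.4003-2.2704i, -1.5000-4.3301i, -5.3512-2.3116i, -5.3512+2.3116i, -1.5000+4.3301i, 1.4003+2.2704i, 0.9508-0.0413i]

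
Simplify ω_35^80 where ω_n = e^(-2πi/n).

Since ω_35^35 = 1, powers reduce modulo 35.
80 mod 35 = 10
So ω_35^80 = ω_35^10 = e^(-2πi·10/35)

ω_35^80 = ω_35^10 = -0.2225-0.9749i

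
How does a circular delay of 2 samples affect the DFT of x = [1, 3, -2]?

Time shift by 2: X_shifted[k] = ω_3^(2k) · X[k]
Shifted x = [3, -2, 1]

DFT(x[n-2]) = [2, 3.5000+2.5981i, 3.5000-2.5981i]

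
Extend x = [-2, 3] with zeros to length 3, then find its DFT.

Original 2-point DFT: [1, -5]
Zero-padded 3-point DFT provides frequency interpolation.

DFT_3([x, 0, ...]) = [1, -3.5000-2.5981i, -3.5000+2.5981i]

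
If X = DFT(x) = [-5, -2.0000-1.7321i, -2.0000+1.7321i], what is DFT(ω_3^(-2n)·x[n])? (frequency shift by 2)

Modulation property: DFT(ω_3^(-2n)·x[n]) = X[(k-2) mod 3], so circularly shift X by 2 positions.

X[k-2] = [-2.0000-1.7321i, -2.0000+1.7321i, -5]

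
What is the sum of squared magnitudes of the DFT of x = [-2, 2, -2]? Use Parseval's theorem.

Parseval: Σ|x[n]|² = (1/N)Σ|X[k]|², so Σ|X[k]|² = N·Σ|x[n]|² = 3·12.0000

Σ|X[k]|² = N·Σ|x[n]|² = 3·12.0000 = 36.0000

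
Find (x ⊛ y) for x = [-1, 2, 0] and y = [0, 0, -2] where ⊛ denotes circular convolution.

(x ⊛ y)[n] = Σ(m=0 to 2) x[m] · y[(n-m) mod 3]

Computing each output sample:
(x ⊛ y)[0] = -4
(x ⊛ y)[1] = 0
(x ⊛ y)[2] = 2

x ⊛ y = [-4, 0, 2]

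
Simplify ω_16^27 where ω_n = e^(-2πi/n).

Since ω_16^16 = 1, powers reduce modulo 16.
27 mod 16 = 11
So ω_16^27 = ω_16^11 = e^(-2πi·11/16)

ω_16^27 = ω_16^11 = -0.3827+0.9239i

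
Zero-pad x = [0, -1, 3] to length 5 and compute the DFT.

Original 3-point DFT: [2, -1.0000+3.4641i, -1.0000-3.4641i]
Zero-padded 5-point DFT provides frequency interpolation.

DFT_5([x, 0, ...]) = [2, -2.7361-0.8123i, 1.7361+3.4410i, 1.7361-3.4410i, -2.7361+0.8123i]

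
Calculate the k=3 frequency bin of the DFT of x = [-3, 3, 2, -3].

X[3] = Σ(n=0 to 3) x[n] · ω_4^(3n) where ω_4 = e^(-2πi/4)
= (-3)·ω_4^0 + (3)·ω_4^3 + (2)·ω_4^6 + (-3)·ω_4^9

X[3] = -5+6i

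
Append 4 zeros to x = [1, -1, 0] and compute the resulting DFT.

Original 3-point DFT: [0, 1.5000+0.8660i, 1.5000-0.8660i]
Zero-padded 7-point DFT provides frequency interpolation.

DFT_7([x, 0, ...]) = [0, 0.3765+0.7818i, 1.2225+0.9749i, 1.9010+0.4339i, 1.9010-0.4339i, 1.2225-0.9749i, 0.3765-0.7818i]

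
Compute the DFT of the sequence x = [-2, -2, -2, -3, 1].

X[k] = Σ(n=0 to 4) x[n] · ω_5^(nk)
where ω_5 = e^(-2πi/5)

Computing each X[k]:
X[0] = -8
X[1] = 1.7361+2.2654i
X[2] = -2.7361+2.7144i
X[3] = -2.7361-2.7144i
X[4] = 1.7361-2.2654i

X = [-8, 1.7361+2.2654i, -2.7361+2.7144i, -2.7361-2.7144i, 1.7361-2.2654i]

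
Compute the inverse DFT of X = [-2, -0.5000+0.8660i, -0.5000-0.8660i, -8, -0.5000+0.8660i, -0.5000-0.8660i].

x[n] = (1/6) Σ(k=0 to 5) X[k] · e^(2πikn/6)

Computing each x[n]:
x[0] = -2
x[1] = 1
x[2] = -2
x[3] = 1
x[4] = -1
x[5] = 1

x = [-2, 1, -2, 1, -1, 1]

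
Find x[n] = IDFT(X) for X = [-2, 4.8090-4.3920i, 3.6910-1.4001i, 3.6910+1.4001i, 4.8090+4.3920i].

x[n] = (1/5) Σ(k=0 to 4) X[k] · e^(2πikn/5)

Computing each x[n]:
x[0] = 3
x[1] = 1
x[2] = -1
x[3] = -2
x[4] = -3

x = [3, 1, -1, -2, -3]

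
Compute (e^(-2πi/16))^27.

Since ω_16^16 = 1, powers reduce modulo 16.
27 mod 16 = 11
So ω_16^27 = ω_16^11 = e^(-2πi·11/16)

ω_16^27 = ω_16^11 = -0.3827+0.9239i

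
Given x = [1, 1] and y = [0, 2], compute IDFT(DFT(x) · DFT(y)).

(x ⊛ y)[n] = Σ(m=0 to 1) x[m] · y[(n-m) mod 2]

Computing each output sample:
(x ⊛ y)[0] = 2
(x ⊛ y)[1] = 2

x ⊛ y = [2, 2]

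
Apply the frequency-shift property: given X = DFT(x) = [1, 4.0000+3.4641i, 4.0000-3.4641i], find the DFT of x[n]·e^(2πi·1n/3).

Modulation property: DFT(ω_3^(-1n)·x[n]) = X[(k-1) mod 3], so circularly shift X by 1 positions.

X[k-1] = [4.0000-3.4641i, 1, 4.0000+3.4641i]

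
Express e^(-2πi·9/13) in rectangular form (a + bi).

ω_13^9 = e^(-2πi·9/13)
= cos(-2π·9/13) + i·sin(-2π·9/13)
= cos(-18π/13) + i·sin(-18π/13)

ω_13^9 = cos(-18π/13) + i·sin(-18π/13) = -0.3546+0.9350i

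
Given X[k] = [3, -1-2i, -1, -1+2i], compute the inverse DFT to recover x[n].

x[n] = (1/4) Σ(k=0 to 3) X[k] · e^(2πikn/4)

Computing each x[n]:
x[0] = 0
x[1] = 2
x[2] = 1
x[3] = 0

x = [0, 2, 1, 0]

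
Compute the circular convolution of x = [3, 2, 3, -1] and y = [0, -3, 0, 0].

(x ⊛ y)[n] = Σ(m=0 to 3) x[m] · y[(n-m) mod 4]

Computing each output sample:
(x ⊛ y)[0] = 3
(x ⊛ y)[1] = -9
(x ⊛ y)[2] = -6
(x ⊛ y)[3] = -9

x ⊛ y = [3, -9, -6, -9]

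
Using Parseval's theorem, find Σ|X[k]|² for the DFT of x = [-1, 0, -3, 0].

Parseval: Σ|x[n]|² = (1/N)Σ|X[k]|², so Σ|X[k]|² = N·Σ|x[n]|² = 4·10.0000

Σ|X[k]|² = N·Σ|x[n]|² = 4·10.0000 = 40.0000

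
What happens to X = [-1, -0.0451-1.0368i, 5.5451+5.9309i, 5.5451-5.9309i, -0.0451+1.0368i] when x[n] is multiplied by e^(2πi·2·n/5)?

Modulation property: DFT(ω_5^(-2n)·x[n]) = X[(k-2) mod 5], so circularly shift X by 2 positions.

X[k-2] = [5.5451-5.9309i, -0.0451+1.0368i, -1, -0.0451-1.0368i, 5.5451+5.9309i]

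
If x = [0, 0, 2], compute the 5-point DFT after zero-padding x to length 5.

Original 3-point DFT: [2, -1.0000+1.7321i, -1.0000-1.7321i]
Zero-padded 5-point DFT provides frequency interpolation.

DFT_5([x, 0, ...]) = [2, -1.6180-1.1756i, 0.6180+1.9021i, 0.6180-1.9021i, -1.6180+1.1756i]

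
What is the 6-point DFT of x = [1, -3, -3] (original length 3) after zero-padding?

Original 3-point DFT: [-5, 4, 4]
Zero-padded 6-point DFT provides frequency interpolation.

DFT_6([x, 0, ...]) = [-5, 1.0000+5.1962i, 4, 1, 4, 1.0000-5.1962i]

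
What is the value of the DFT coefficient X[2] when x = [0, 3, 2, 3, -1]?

X[2] = Σ(n=0 to 4) x[n] · ω_5^(2n) where ω_5 = e^(-2πi/5)
= (0)·ω_5^0 + (3)·ω_5^2 + (2)·ω_5^4 + (3)·ω_5^6 + (-1)·ω_5^8

X[2] = -0.0729-3.3022i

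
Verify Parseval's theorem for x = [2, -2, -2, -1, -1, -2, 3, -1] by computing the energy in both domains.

Time domain:
Σ|x[n]|² = |2|² + |-2|² + |-2|² + |-1|² + |-1|² + |-2|² + |3|² + |-1|² = 28.0000

Frequency domain:
(1/8)Σ|X[k]|² = (1/8)(|-4|² + |3+5i|² + |2i|² + |3-5i|² + |8|² + |3+5i|² + |-2i|² + |3-5i|²) = (1/8)·224.0000 = 28.0000

Both sides agree, confirming Parseval's theorem.

Σ|x[n]|² = (1/N)Σ|X[k]|² = 28.0000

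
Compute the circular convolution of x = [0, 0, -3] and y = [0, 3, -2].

(x ⊛ y)[n] = Σ(m=0 to 2) x[m] · y[(n-m) mod 3]

Computing each output sample:
(x ⊛ y)[0] = -9
(x ⊛ y)[1] = 6
(x ⊛ y)[2] = 0

x ⊛ y = [-9, 6, 0]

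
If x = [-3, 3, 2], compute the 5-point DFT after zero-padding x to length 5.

Original 3-point DFT: [2, -5.5000-0.8660i, -5.5000+0.8660i]
Zero-padded 5-point DFT provides frequency interpolation.

DFT_5([x, 0, ...]) = [2, -3.6910-4.0287i, -4.8090+0.1388i, -4.8090-0.1388i, -3.6910+4.0287i]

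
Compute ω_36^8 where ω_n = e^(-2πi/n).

ω_36^8 = e^(-2πi·8/36)
= cos(-2π·8/36) + i·sin(-2π·8/36)
= cos(-16π/36) + i·sin(-16π/36)

ω_36^8 = cos(-16π/36) + i·sin(-16π/36) = 0.1736-0.9848i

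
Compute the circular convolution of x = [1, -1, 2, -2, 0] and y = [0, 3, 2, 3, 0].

(x ⊛ y)[n] = Σ(m=0 to 4) x[m] · y[(n-m) mod 5]

Computing each output sample:
(x ⊛ y)[0] = 2
(x ⊛ y)[1] = -3
(x ⊛ y)[2] = -1
(x ⊛ y)[3] = 7
(x ⊛ y)[4] = -5

x ⊛ y = [2, -3, -1, 7, -5]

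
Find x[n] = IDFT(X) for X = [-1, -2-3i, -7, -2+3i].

x[n] = (1/4) Σ(k=0 to 3) X[k] · e^(2πikn/4)

Computing each x[n]:
x[0] = -3
x[1] = 3
x[2] = -1
x[3] = 0

x = [-3, 3, -1, 0]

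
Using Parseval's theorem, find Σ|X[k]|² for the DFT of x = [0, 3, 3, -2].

Parseval: Σ|x[n]|² = (1/N)Σ|X[k]|², so Σ|X[k]|² = N·Σ|x[n]|² = 4·22.0000

Σ|X[k]|² = N·Σ|x[n]|² = 4·22.0000 = 88.0000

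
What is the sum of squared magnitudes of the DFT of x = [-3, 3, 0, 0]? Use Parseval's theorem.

Parseval: Σ|x[n]|² = (1/N)Σ|X[k]|², so Σ|X[k]|² = N·Σ|x[n]|² = 4·18.0000

Σ|X[k]|² = N·Σ|x[n]|² = 4·18.0000 = 72.0000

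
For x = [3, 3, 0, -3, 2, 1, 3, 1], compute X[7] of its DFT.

X[7] = Σ(n=0 to 7) x[n] · ω_8^(7n) where ω_8 = e^(-2πi/8)
= (3)·ω_8^0 + (3)·ω_8^7 + (0)·ω_8^14 + (-3)·ω_8^21 + (2)·ω_8^28 + (1)·ω_8^35 + (3)·ω_8^42 + (1)·ω_8^49

X[7] = 5.2426-4.4142i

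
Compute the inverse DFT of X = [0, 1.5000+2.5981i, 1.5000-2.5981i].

x[n] = (1/3) Σ(k=0 to 2) X[k] · e^(2πikn/3)

Computing each x[n]:
x[0] = 1
x[1] = -2
x[2] = 1

x = [1, -2, 1]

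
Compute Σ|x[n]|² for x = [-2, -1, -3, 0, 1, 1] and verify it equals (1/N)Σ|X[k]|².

Time domain:
Σ|x[n]|² = |-2|² + |-1|² + |-3|² + |0|² + |1|² + |1|² = 16.0000

Frequency domain:
(1/6)Σ|X[k]|² = (1/6)(|-4|² + |-1.0000+5.1962i|² + |-1.0000-1.7321i|² + |-4|² + |-1.0000+1.7321i|² + |-1.0000-5.1962i|²) = (1/6)·96.0000 = 16.0000

Both sides agree, confirming Parseval's theorem.

Σ|x[n]|² = (1/N)Σ|X[k]|² = 16.0000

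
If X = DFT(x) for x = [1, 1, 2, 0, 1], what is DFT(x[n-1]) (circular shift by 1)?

Time shift by 1: X_shifted[k] = ω_5^(1k) · X[k]
Shifted x = [1, 1, 1, 2, 0]

DFT(x[n-1]) = [5, -1.1180-0.3633i, 1.1180-1.5388i, 1.1180+1.5388i, -1.1180+0.3633i]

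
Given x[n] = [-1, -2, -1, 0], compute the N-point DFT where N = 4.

X[k] = Σ(n=0 to 3) x[n] · ω_4^(nk)
where ω_4 = e^(-2πi/4)

Computing each X[k]:
X[0] = -4
X[1] = 2i
X[2] = 0
X[3] = -2i

X = [-4, 2i, 0, -2i]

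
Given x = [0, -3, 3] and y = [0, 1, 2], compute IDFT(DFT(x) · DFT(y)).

(x ⊛ y)[n] = Σ(m=0 to 2) x[m] · y[(n-m) mod 3]

Computing each output sample:
(x ⊛ y)[0] = -3
(x ⊛ y)[1] = 6
(x ⊛ y)[2] = -3

x ⊛ y = [-3, 6, -3]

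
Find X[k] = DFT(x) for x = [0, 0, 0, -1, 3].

X[k] = Σ(n=0 to 4) x[n] · ω_5^(nk)
where ω_5 = e^(-2πi/5)

Computing each X[k]:
X[0] = 2
X[1] = 1.7361+2.2654i
X[2] = -2.7361+2.7144i
X[3] = -2.7361-2.7144i
X[4] = 1.7361-2.2654i

X = [2, 1.7361+2.2654i, -2.7361+2.7144i, -2.7361-2.7144i, 1.7361-2.2654i]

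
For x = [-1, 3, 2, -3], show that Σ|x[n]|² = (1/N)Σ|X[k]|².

Time domain:
Σ|x[n]|² = |-1|² + |3|² + |2|² + |-3|² = 23.0000

Frequency domain:
(1/4)Σ|X[k]|² = (1/4)(|1|² + |-3-6i|² + |1|² + |-3+6i|²) = (1/4)·92.0000 = 23.0000

Both sides agree, confirming Parseval's theorem.

Σ|x[n]|² = (1/N)Σ|X[k]|² = 23.0000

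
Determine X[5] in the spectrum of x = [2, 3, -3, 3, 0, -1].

X[5] = Σ(n=0 to 5) x[n] · ω_6^(5n) where ω_6 = e^(-2πi/6)
= (2)·ω_6^0 + (3)·ω_6^5 + (-3)·ω_6^10 + (3)·ω_6^15 + (0)·ω_6^20 + (-1)·ω_6^25

X[5] = 1.5000+0.8660i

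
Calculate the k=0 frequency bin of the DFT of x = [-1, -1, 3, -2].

X[0] = Σ(n=0 to 3) x[n] · ω_4^0 = Σ x[n]
= (-1) + (-1) + (3) + (-2)

X[0] = -1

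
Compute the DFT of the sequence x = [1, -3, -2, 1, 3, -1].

X[k] = Σ(n=0 to 5) x[n] · ω_6^(nk)
where ω_6 = e^(-2πi/6)

Computing each X[k]:
X[0] = -1
X[1] = -2.5000+6.0622i
X[2] = 3.5000-2.5981i
X[3] = 5
X[4] = 3.5000+2.5981i
X[5] = -2.5000-6.0622i

X = [-1, -2.5000+6.0622i, 3.5000-2.5981i, 5, 3.5000+2.5981i, -2.5000-6.0622i]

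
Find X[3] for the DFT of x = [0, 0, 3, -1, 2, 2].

X[3] = Σ(n=0 to 5) x[n] · ω_6^(3n) where ω_6 = e^(-2πi/6)
= (0)·ω_6^0 + (0)·ω_6^3 + (3)·ω_6^6 + (-1)·ω_6^9 + (2)·ω_6^12 + (2)·ω_6^15

X[3] = 4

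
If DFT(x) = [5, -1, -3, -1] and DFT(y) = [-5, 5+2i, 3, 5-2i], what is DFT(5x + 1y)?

By linearity: DFT(5x + 1y) = 5·DFT(x) + 1·DFT(y)
= 5·[5, -1, -3, -1] + 1·[-5, 5+2i, 3, 5-2i]

Computing element-wise:
Z[0] = 5·(5) + 1·(-5) = 20
Z[1] = 5·(-1) + 1·(5+2i) = 2i
Z[2] = 5·(-3) + 1·(3) = -12
Z[3] = 5·(-1) + 1·(5-2i) = -2i

DFT(5x + 1y) = 5·X + 1·Y = [20, 2i, -12, -2i]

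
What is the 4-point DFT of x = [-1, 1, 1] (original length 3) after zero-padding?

Original 3-point DFT: [1, -2, -2]
Zero-padded 4-point DFT provides frequency interpolation.

DFT_4([x, 0, ...]) = [1, -2-1i, -1, -2+1i]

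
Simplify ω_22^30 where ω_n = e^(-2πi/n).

Since ω_22^22 = 1, powers reduce modulo 22.
30 mod 22 = 8
So ω_22^30 = ω_22^8 = e^(-2πi·8/22)

ω_22^30 = ω_22^8 = -0.6549-0.7557i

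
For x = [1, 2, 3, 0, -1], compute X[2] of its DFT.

X[2] = Σ(n=0 to 4) x[n] · ω_5^(2n) where ω_5 = e^(-2πi/5)
= (1)·ω_5^0 + (2)·ω_5^2 + (3)·ω_5^4 + (0)·ω_5^6 + (-1)·ω_5^8

X[2] = 1.1180+1.0898i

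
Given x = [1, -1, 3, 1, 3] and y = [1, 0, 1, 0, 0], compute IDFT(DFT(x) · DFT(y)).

(x ⊛ y)[n] = Σ(m=0 to 4) x[m] · y[(n-m) mod 5]

Computing each output sample:
(x ⊛ y)[0] = 2
(x ⊛ y)[1] = 2
(x ⊛ y)[2] = 4
(x ⊛ y)[3] = 0
(x ⊛ y)[4] = 6

x ⊛ y = [2, 2, 4, 0, 6]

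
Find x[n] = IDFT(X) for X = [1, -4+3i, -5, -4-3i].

x[n] = (1/4) Σ(k=0 to 3) X[k] · e^(2πikn/4)

Computing each x[n]:
x[0] = -3
x[1] = 0
x[2] = 1
x[3] = 3

x = [-3, 0, 1, 3]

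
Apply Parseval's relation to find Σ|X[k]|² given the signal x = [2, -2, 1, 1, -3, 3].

Parseval: Σ|x[n]|² = (1/N)Σ|X[k]|², so Σ|X[k]|² = N·Σ|x[n]|² = 6·28.0000

Σ|X[k]|² = N·Σ|x[n]|² = 6·28.0000 = 168.0000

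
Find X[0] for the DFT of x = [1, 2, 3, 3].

X[0] = Σ(n=0 to 3) x[n] · ω_4^0 = Σ x[n]
= (1) + (2) + (3) + (3)

X[0] = 9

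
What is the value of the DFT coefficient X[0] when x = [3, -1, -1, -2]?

X[0] = Σ(n=0 to 3) x[n] · ω_4^0 = Σ x[n]
= (3) + (-1) + (-1) + (-2)

X[0] = -1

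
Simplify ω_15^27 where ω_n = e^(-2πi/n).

Since ω_15^15 = 1, powers reduce modulo 15.
27 mod 15 = 12
So ω_15^27 = ω_15^12 = e^(-2πi·12/15)

ω_15^27 = ω_15^12 = 0.3090+0.9511i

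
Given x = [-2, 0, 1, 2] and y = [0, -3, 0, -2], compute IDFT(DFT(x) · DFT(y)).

(x ⊛ y)[n] = Σ(m=0 to 3) x[m] · y[(n-m) mod 4]

Computing each output sample:
(x ⊛ y)[0] = -6
(x ⊛ y)[1] = 4
(x ⊛ y)[2] = -4
(x ⊛ y)[3] = 1

x ⊛ y = [-6, 4, -4, 1]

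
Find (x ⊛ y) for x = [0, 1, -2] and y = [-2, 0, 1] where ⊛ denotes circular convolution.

(x ⊛ y)[n] = Σ(m=0 to 2) x[m] · y[(n-m) mod 3]

Computing each output sample:
(x ⊛ y)[0] = 1
(x ⊛ y)[1] = -4
(x ⊛ y)[2] = 4

x ⊛ y = [1, -4, 4]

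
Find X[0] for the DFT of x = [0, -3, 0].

X[0] = Σ(n=0 to 2) x[n] · ω_3^0 = Σ x[n]
= (0) + (-3) + (0)

X[0] = -3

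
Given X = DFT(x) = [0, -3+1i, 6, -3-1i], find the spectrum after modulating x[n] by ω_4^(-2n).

Modulation property: DFT(ω_4^(-2n)·x[n]) = X[(k-2) mod 4], so circularly shift X by 2 positions.

X[k-2] = [6, -3-1i, 0, -3+1i]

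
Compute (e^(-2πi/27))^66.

Since ω_27^27 = 1, powers reduce modulo 27.
66 mod 27 = 12
So ω_27^66 = ω_27^12 = e^(-2πi·12/27)

ω_27^66 = ω_27^12 = -0.9397-0.3420i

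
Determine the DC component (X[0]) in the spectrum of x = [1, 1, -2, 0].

X[0] = Σ(n=0 to 3) x[n] · ω_4^0 = Σ x[n]
= (1) + (1) + (-2) + (0)

X[0] = 0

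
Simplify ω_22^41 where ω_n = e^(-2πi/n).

Since ω_22^22 = 1, powers reduce modulo 22.
41 mod 22 = 19
So ω_22^41 = ω_22^19 = e^(-2πi·19/22)

ω_22^41 = ω_22^19 = 0.6549+0.7557i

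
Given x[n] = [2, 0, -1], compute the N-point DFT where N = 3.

X[k] = Σ(n=0 to 2) x[n] · ω_3^(nk)
where ω_3 = e^(-2πi/3)

Computing each X[k]:
X[0] = 1
X[1] = 2.5000-0.8660i
X[2] = 2.5000+0.8660i

X = [1, 2.5000-0.8660i, 2.5000+0.8660i]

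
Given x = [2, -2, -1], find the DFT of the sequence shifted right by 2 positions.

Time shift by 2: X_shifted[k] = ω_3^(2k) · X[k]
Shifted x = [-2, -1, 2]

DFT(x[n-2]) = [-1, -2.5000+2.5981i, -2.5000-2.5981i]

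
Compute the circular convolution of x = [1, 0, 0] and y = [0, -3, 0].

(x ⊛ y)[n] = Σ(m=0 to 2) x[m] · y[(n-m) mod 3]

Computing each output sample:
(x ⊛ y)[0] = 0
(x ⊛ y)[1] = -3
(x ⊛ y)[2] = 0

x ⊛ y = [0, -3, 0]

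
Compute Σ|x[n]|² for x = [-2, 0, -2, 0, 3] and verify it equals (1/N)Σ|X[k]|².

Time domain:
Σ|x[n]|² = |-2|² + |0|² + |-2|² + |0|² + |3|² = 17.0000

Frequency domain:
(1/5)Σ|X[k]|² = (1/5)(|-1|² + |0.5451+4.0287i|² + |-5.0451-0.1388i|² + |-5.0451+0.1388i|² + |0.5451-4.0287i|²) = (1/5)·85.0000 = 17.0000

Both sides agree, confirming Parseval's theorem.

Σ|x[n]|² = (1/N)Σ|X[k]|² = 17.0000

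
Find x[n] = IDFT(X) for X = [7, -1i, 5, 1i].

x[n] = (1/4) Σ(k=0 to 3) X[k] · e^(2πikn/4)

Computing each x[n]:
x[0] = 3
x[1] = 1
x[2] = 3
x[3] = 0

x = [3, 1, 3, 0]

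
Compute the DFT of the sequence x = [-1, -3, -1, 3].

X[k] = Σ(n=0 to 3) x[n] · ω_4^(nk)
where ω_4 = e^(-2πi/4)

Computing each X[k]:
X[0] = -2
X[1] = 6i
X[2] = -2
X[3] = -6i

X = [-2, 6i, -2, -6i]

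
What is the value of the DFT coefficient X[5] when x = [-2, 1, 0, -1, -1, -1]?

X[5] = Σ(n=0 to 5) x[n] · ω_6^(5n) where ω_6 = e^(-2πi/6)
= (-2)·ω_6^0 + (1)·ω_6^5 + (0)·ω_6^10 + (-1)·ω_6^15 + (-1)·ω_6^20 + (-1)·ω_6^25

X[5] = -0.5000+2.5981i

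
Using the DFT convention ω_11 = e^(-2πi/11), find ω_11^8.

ω_11^8 = e^(-2πi·8/11)
= cos(-2π·8/11) + i·sin(-2π·8/11)
= cos(-16π/11) + i·sin(-16π/11)

ω_11^8 = cos(-16π/11) + i·sin(-16π/11) = -0.1423+0.9898i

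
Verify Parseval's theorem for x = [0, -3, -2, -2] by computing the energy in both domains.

Time domain:
Σ|x[n]|² = |0|² + |-3|² + |-2|² + |-2|² = 17.0000

Frequency domain:
(1/4)Σ|X[k]|² = (1/4)(|-7|² + |2+1i|² + |3|² + |2-1i|²) = (1/4)·68.0000 = 17.0000

Both sides agree, confirming Parseval's theorem.

Σ|x[n]|² = (1/N)Σ|X[k]|² = 17.0000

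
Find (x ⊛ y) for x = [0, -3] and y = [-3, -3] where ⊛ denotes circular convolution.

(x ⊛ y)[n] = Σ(m=0 to 1) x[m] · y[(n-m) mod 2]

Computing each output sample:
(x ⊛ y)[0] = 9
(x ⊛ y)[1] = 9

x ⊛ y = [9, 9]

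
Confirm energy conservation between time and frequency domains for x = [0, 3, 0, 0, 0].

Time domain:
Σ|x[n]|² = |0|² + |3|² + |0|² + |0|² + |0|² = 9.0000

Frequency domain:
(1/5)Σ|X[k]|² = (1/5)(|3|² + |0.9271-2.8532i|² + |-2.4271-1.7634i|² + |-2.4271+1.7634i|² + |0.9271+2.8532i|²) = (1/5)·45.0000 = 9.0000

Both sides agree, confirming Parseval's theorem.

Σ|x[n]|² = (1/N)Σ|X[k]|² = 9.0000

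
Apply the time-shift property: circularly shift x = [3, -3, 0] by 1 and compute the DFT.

Time shift by 1: X_shifted[k] = ω_3^(1k) · X[k]
Shifted x = [0, 3, -3]

DFT(x[n-1]) = [0, -5.1962i, 5.1962i]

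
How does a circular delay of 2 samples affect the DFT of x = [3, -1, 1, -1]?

Time shift by 2: X_shifted[k] = ω_4^(2k) · X[k]
Shifted x = [1, -1, 3, -1]

DFT(x[n-2]) = [2, -2, 6, -2]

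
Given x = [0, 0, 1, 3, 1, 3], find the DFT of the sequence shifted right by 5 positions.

Time shift by 5: X_shifted[k] = ω_6^(5k) · X[k]
Shifted x = [0, 1, 3, 1, 3, 0]

DFT(x[n-5]) = [8, -3.5000-0.8660i, -2.5000-0.8660i, 4, -2.5000+0.8660i, -3.5000+0.8660i]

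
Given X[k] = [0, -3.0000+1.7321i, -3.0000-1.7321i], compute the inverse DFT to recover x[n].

x[n] = (1/3) Σ(k=0 to 2) X[k] · e^(2πikn/3)

Computing each x[n]:
x[0] = -2
x[1] = 0
x[2] = 2

x = [-2, 0, 2]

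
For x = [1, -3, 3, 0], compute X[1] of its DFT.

X[1] = Σ(n=0 to 3) x[n] · ω_4^(1n) where ω_4 = e^(-2πi/4)
= (1)·ω_4^0 + (-3)·ω_4^1 + (3)·ω_4^2 + (0)·ω_4^3

X[1] = -2+3i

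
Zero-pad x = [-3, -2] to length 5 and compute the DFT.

Original 2-point DFT: [-5, -1]
Zero-padded 5-point DFT provides frequency interpolation.

DFT_5([x, 0, ...]) = [-5, -3.6180+1.9021i, -1.3820+1.1756i, -1.3820-1.1756i, -3.6180-1.9021i]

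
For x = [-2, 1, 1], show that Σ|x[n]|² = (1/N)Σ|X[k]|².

Time domain:
Σ|x[n]|² = |-2|² + |1|² + |1|² = 6.0000

Frequency domain:
(1/3)Σ|X[k]|² = (1/3)(|0|² + |-3|² + |-3|²) = (1/3)·18.0000 = 6.0000

Both sides agree, confirming Parseval's theorem.

Σ|x[n]|² = (1/N)Σ|X[k]|² = 6.0000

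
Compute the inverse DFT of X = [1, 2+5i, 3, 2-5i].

x[n] = (1/4) Σ(k=0 to 3) X[k] · e^(2πikn/4)

Computing each x[n]:
x[0] = 2
x[1] = -3
x[2] = 0
x[3] = 2

x = [2, -3, 0, 2]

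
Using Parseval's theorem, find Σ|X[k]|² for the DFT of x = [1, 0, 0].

Parseval: Σ|x[n]|² = (1/N)Σ|X[k]|², so Σ|X[k]|² = N·Σ|x[n]|² = 3·1.0000

Σ|X[k]|² = N·Σ|x[n]|² = 3·1.0000 = 3.0000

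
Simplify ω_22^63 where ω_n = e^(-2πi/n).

Since ω_22^22 = 1, powers reduce modulo 22.
63 mod 22 = 19
So ω_22^63 = ω_22^19 = e^(-2πi·19/22)

ω_22^63 = ω_22^19 = 0.6549+0.7557i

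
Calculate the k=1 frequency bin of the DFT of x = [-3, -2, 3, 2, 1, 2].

X[1] = Σ(n=0 to 5) x[n] · ω_6^(1n) where ω_6 = e^(-2πi/6)
= (-3)·ω_6^0 + (-2)·ω_6^1 + (3)·ω_6^2 + (2)·ω_6^3 + (1)·ω_6^4 + (2)·ω_6^5

X[1] = -7.0000+1.7321i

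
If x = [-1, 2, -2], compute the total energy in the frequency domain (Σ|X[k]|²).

Parseval: Σ|x[n]|² = (1/N)Σ|X[k]|², so Σ|X[k]|² = N·Σ|x[n]|² = 3·9.0000

Σ|X[k]|² = N·Σ|x[n]|² = 3·9.0000 = 27.0000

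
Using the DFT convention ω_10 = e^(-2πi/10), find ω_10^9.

ω_10^9 = e^(-2πi·9/10)
= cos(-2π·9/10) + i·sin(-2π·9/10)
= cos(-18π/10) + i·sin(-18π/10)

ω_10^9 = cos(-18π/10) + i·sin(-18π/10) = 0.8090+0.5878i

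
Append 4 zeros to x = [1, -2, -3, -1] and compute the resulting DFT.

Original 4-point DFT: [-5, 4+1i, 1, 4-1i]
Zero-padded 8-point DFT provides frequency interpolation.

DFT_8([x, 0, ...]) = [-5, 0.2929+5.1213i, 4+1i, 1.7071-0.8787i, 1, 1.7071+0.8787i, 4-1i, 0.2929-5.1213i]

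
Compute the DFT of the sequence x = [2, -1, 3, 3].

X[k] = Σ(n=0 to 3) x[n] · ω_4^(nk)
where ω_4 = e^(-2πi/4)

Computing each X[k]:
X[0] = 7
X[1] = -1+4i
X[2] = 3
X[3] = -1-4i

X = [7, -1+4i, 3, -1-4i]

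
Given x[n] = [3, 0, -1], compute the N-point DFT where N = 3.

X[k] = Σ(n=0 to 2) x[n] · ω_3^(nk)
where ω_3 = e^(-2πi/3)

Computing each X[k]:
X[0] = 2
X[1] = 3.5000-0.8660i
X[2] = 3.5000+0.8660i

X = [2, 3.5000-0.8660i, 3.5000+0.8660i]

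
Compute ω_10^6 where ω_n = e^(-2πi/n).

ω_10^6 = e^(-2πi·6/10)
= cos(-2π·6/10) + i·sin(-2π·6/10)
= cos(-12π/10) + i·sin(-12π/10)

ω_10^6 = cos(-12π/10) + i·sin(-12π/10) = -0.8090+0.5878i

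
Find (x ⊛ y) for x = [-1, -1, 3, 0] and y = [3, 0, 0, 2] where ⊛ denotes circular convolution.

(x ⊛ y)[n] = Σ(m=0 to 3) x[m] · y[(n-m) mod 4]

Computing each output sample:
(x ⊛ y)[0] = -5
(x ⊛ y)[1] = 3
(x ⊛ y)[2] = 9
(x ⊛ y)[3] = -2

x ⊛ y = [-5, 3, 9, -2]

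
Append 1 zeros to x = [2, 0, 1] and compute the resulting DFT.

Original 3-point DFT: [3, 1.5000+0.8660i, 1.5000-0.8660i]
Zero-padded 4-point DFT provides frequency interpolation.

DFT_4([x, 0, ...]) = [3, 1, 3, 1]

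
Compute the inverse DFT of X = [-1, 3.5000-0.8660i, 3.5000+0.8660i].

x[n] = (1/3) Σ(k=0 to 2) X[k] · e^(2πikn/3)

Computing each x[n]:
x[0] = 2
x[1] = -1
x[2] = -2

x = [2, -1, -2]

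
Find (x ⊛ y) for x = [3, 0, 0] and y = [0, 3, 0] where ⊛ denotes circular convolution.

(x ⊛ y)[n] = Σ(m=0 to 2) x[m] · y[(n-m) mod 3]

Computing each output sample:
(x ⊛ y)[0] = 0
(x ⊛ y)[1] = 9
(x ⊛ y)[2] = 0

x ⊛ y = [0, 9, 0]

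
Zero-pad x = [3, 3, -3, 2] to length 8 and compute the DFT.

Original 4-point DFT: [5, 6-1i, -5, 6+1i]
Zero-padded 8-point DFT provides frequency interpolation.

DFT_8([x, 0, ...]) = [5, 3.7071-0.5355i, 6-1i, 2.2929-6.5355i, -5, 2.2929+6.5355i, 6+1i, 3.7071+0.5355i]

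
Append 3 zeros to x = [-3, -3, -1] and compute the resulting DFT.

Original 3-point DFT: [-7, -1.0000+1.7321i, -1.0000-1.7321i]
Zero-padded 6-point DFT provides frequency interpolation.

DFT_6([x, 0, ...]) = [-7, -4.0000+3.4641i, -1.0000+1.7321i, -1, -1.0000-1.7321i, -4.0000-3.4641i]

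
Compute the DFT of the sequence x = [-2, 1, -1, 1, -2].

X[k] = Σ(n=0 to 4) x[n] · ω_5^(nk)
where ω_5 = e^(-2πi/5)

Computing each X[k]:
X[0] = -3
X[1] = -2.3090-1.6776i
X[2] = -1.1910-3.6655i
X[3] = -1.1910+3.6655i
X[4] = -2.3090+1.6776i

X = [-3, -2.3090-1.6776i, -1.1910-3.6655i, -1.1910+3.6655i, -2.3090+1.6776i]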